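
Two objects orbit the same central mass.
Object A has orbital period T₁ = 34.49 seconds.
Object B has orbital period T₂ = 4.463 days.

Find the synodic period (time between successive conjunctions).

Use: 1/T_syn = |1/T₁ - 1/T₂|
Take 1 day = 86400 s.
T₁ = 34.49 seconds
T₂ = 4.463 days = 385603 s
1/T₁ = 0.0289939 s⁻¹
1/T₂ = 2.59334 × 10^-6 s⁻¹
|1/T₁ − 1/T₂| = 0.0289913 s⁻¹
T_syn = 1 / |1/T₁ − 1/T₂| = 34.4931 s ≈ 34.49 seconds

Final answer: T_syn = 34.49 seconds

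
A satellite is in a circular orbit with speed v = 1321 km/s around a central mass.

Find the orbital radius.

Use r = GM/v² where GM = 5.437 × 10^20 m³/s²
v = 1321 km/s = 1.321 × 10^6 m/s
GM = 5.437 × 10^20 m³/s²
v² = 1.74504 × 10^12 m²/s²
r = GM/v² = (5.437 × 10^20) / (1.74504 × 10^12) = 3.11569 × 10^8 m ≈ 311.6 Mm

Final answer: 311.6 Mm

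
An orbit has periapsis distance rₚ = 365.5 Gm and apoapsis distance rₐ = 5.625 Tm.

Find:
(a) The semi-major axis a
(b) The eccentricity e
rₚ = 365.5 Gm = 3.655 × 10^11 m
rₐ = 5.625 Tm = 5.625 × 10^12 m
(a) a = (rₚ + rₐ)/2 = 2.99525 × 10^12 m ≈ 2.995 Tm
(b) e = (rₐ − rₚ)/(rₐ + rₚ) = (5.2595 × 10^12) / (5.9905 × 10^12) = 0.877973

Final answer:
(a) a = 2.995 Tm
(b) e = 0.878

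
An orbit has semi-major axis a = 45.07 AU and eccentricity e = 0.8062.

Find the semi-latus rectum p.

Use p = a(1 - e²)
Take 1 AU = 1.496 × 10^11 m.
a = 45.07 AU = 6.74247 × 10^12 m
e = 0.8062,  e² = 0.649958,  1 − e² = 0.350042
p = a(1 − e²) = 6.74247 × 10^12 m × 0.350042 = 2.36015 × 10^12 m ≈ 15.78 AU

Final answer: p = 15.78 AU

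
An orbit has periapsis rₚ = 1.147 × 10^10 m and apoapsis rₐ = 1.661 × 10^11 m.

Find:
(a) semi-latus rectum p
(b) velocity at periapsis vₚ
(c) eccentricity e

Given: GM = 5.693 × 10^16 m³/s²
rₚ = 1.147 × 10^10 m
rₐ = 1.661 × 10^11 m
GM = 5.693 × 10^16 m³/s²
a = (rₚ + rₐ)/2 = 8.8785 × 10^10 m
e = (rₐ − rₚ)/(rₐ + rₚ) = (1.5463 × 10^11) / (1.7757 × 10^11) = 0.870812
(a) 1 − e² = 0.241687;  p = a(1 − e²) = 8.8785 × 10^10 × 0.241687 = 2.14582 × 10^10 m ≈ 2.146 × 10^10 m
(b) vₚ² = GM (2/rₚ − 1/a) = 5.693 × 10^16 × (1.74368 × 10^-10 − 1.12632 × 10^-11) = 9.28555 × 10^6 m²/s²;  vₚ = 3047.22 m/s ≈ 3.047 km/s
(c) e = 0.870812 ≈ 0.8708

Final answer:
(a) semi-latus rectum p = 2.146 × 10^10 m
(b) velocity at periapsis vₚ = 3.047 km/s
(c) eccentricity e = 0.8708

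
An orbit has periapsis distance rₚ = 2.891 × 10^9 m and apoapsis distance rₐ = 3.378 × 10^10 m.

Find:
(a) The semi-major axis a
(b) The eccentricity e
rₚ = 2.891 × 10^9 m
rₐ = 3.378 × 10^10 m
(a) a = (rₚ + rₐ)/2 = 1.83355 × 10^10 m ≈ 1.834 × 10^10 m
(b) e = (rₐ − rₚ)/(rₐ + rₚ) = (3.0889 × 10^10) / (3.6671 × 10^10) = 0.842328

Final answer:
(a) a = 1.834 × 10^10 m
(b) e = 0.8423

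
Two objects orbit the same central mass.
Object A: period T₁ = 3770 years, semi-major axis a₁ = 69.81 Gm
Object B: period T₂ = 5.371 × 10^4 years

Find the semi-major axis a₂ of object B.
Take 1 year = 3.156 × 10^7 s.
T₁ = 3770 years = 1.18981 × 10^11 s
T₂ = 5.371 × 10^4 years = 1.69509 × 10^12 s
a₁ = 69.81 Gm = 6.981 × 10^10 m
Kepler's third law: (T₂/T₁)² = (a₂/a₁)³  ⇒  a₂ = a₁ (T₂/T₁)^(2/3)
T₂/T₁ = 14.2467
(T₂/T₁)^(2/3) = 5.87682
a₂ = 6.981 × 10^10 m × 5.87682 = 4.10261 × 10^11 m ≈ 410.3 Gm

Final answer: a₂ = 410.3 Gm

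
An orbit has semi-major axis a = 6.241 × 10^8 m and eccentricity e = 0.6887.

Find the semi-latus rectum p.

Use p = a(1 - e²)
a = 6.241 × 10^8 m
e = 0.6887,  e² = 0.474308,  1 − e² = 0.525692
p = a(1 − e²) = 6.241 × 10^8 m × 0.525692 = 3.28085 × 10^8 m ≈ 3.281 × 10^8 m

Final answer: p = 3.281 × 10^8 m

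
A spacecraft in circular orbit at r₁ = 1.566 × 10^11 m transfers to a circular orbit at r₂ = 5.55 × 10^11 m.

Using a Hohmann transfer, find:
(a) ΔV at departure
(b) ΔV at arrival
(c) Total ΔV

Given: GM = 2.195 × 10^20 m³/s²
r₁ = 1.566 × 10^11 m
r₂ = 5.55 × 10^11 m
GM = 2.195 × 10^20 m³/s²
Transfer ellipse: a_t = (r₁ + r₂)/2 = 3.558 × 10^11 m
Circular speed at r₁: v₁ = √(GM/r₁) = 37438.8 m/s
Transfer speed at r₁ (periapsis): v₁ₜ = √(GM(2/r₁ − 1/a_t)) = 46759 m/s
(a) ΔV₁ = v₁ₜ − v₁ = 9320.21 m/s ≈ 9.32 km/s
Circular speed at r₂: v₂ = √(GM/r₂) = 19887.1 m/s
Transfer speed at r₂ (apoapsis): v₂ₜ = √(GM(2/r₂ − 1/a_t)) = 13193.6 m/s
(b) ΔV₂ = v₂ − v₂ₜ = 6693.46 m/s ≈ 6.693 km/s
(c) ΔV_total = ΔV₁ + ΔV₂ = 16013.7 m/s ≈ 16.01 km/s

Final answer:
(a) ΔV₁ = 9.32 km/s
(b) ΔV₂ = 6.693 km/s
(c) ΔV_total = 16.01 km/s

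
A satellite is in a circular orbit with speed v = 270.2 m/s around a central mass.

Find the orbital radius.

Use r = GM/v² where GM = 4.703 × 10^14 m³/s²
v = 270.2 m/s
GM = 4.703 × 10^14 m³/s²
v² = 73008 m²/s²
r = GM/v² = (4.703 × 10^14) / 73008 = 6.44176 × 10^9 m ≈ 6.442 Gm

Final answer: 6.442 Gm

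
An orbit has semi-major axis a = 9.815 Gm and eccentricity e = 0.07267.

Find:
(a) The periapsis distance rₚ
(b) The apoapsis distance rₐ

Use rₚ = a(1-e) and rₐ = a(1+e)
a = 9.815 Gm = 9.815 × 10^9 m
e = 0.07267:  1 − e = 0.92733,  1 + e = 1.07267
(a) rₚ = a(1 − e) = 9.815 × 10^9 m × 0.92733 = 9.10174 × 10^9 m ≈ 9.102 Gm
(b) rₐ = a(1 + e) = 9.815 × 10^9 m × 1.07267 = 1.05283 × 10^10 m ≈ 10.53 Gm

Final answer:
(a) rₚ = 9.102 Gm
(b) rₐ = 10.53 Gm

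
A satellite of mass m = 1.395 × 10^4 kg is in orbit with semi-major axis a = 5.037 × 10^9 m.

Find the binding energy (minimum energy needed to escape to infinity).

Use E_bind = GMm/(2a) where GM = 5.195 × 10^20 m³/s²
a = 5.037 × 10^9 m
GM = 5.195 × 10^20 m³/s²
m = 1.395 × 10^4 kg
GMm = 5.195 × 10^20 × 13950 = 7.24702 × 10^24 m³·kg/s²
2a = 1.0074 × 10^10 m
E_bind = GMm/(2a) = 7.19379 × 10^14 J ≈ 719.4 TJ

Final answer: 719.4 TJ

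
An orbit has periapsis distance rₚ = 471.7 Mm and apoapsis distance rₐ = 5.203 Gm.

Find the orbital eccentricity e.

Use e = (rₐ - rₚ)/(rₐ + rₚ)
rₚ = 471.7 Mm = 4.717 × 10^8 m
rₐ = 5.203 Gm = 5.203 × 10^9 m
rₐ − rₚ = 4.7313 × 10^9 m
rₐ + rₚ = 5.6747 × 10^9 m
e = (rₐ − rₚ)/(rₐ + rₚ) = 0.833753

Final answer: e = 0.8338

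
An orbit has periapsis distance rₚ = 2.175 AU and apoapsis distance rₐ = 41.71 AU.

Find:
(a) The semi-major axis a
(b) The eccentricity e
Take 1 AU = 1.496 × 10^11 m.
rₚ = 2.175 AU = 3.2538 × 10^11 m
rₐ = 41.71 AU = 6.23982 × 10^12 m
(a) a = (rₚ + rₐ)/2 = 3.2826 × 10^12 m ≈ 21.94 AU
(b) e = (rₐ − rₚ)/(rₐ + rₚ) = (5.91444 × 10^12) / (6.5652 × 10^12) = 0.900877

Final answer:
(a) a = 21.94 AU
(b) e = 0.9009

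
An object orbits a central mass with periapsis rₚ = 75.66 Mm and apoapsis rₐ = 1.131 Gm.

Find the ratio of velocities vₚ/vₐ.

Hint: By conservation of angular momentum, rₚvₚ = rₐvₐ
rₚ = 75.66 Mm = 7.566 × 10^7 m
rₐ = 1.131 Gm = 1.131 × 10^9 m
rₚvₚ = rₐvₐ  ⇒  vₚ/vₐ = rₐ/rₚ
vₚ/vₐ = (1.131 × 10^9) / (7.566 × 10^7) = 14.9485

Final answer: vₚ/vₐ = 14.95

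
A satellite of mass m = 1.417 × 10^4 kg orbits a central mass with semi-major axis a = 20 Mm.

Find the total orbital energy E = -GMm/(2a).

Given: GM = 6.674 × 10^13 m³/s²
a = 20 Mm = 2 × 10^7 m
GM = 6.674 × 10^13 m³/s²
2a = 4 × 10^7 m
GMm = 6.674 × 10^13 × 14170 = 9.45706 × 10^17 m³·kg/s²
E = −GMm/(2a) = -2.36426 × 10^10 J ≈ -23.64 GJ

Final answer: -23.64 GJ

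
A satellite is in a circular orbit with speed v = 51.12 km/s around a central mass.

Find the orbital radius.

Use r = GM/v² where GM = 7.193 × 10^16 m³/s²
v = 51.12 km/s = 51120 m/s
GM = 7.193 × 10^16 m³/s²
v² = 2.61325 × 10^9 m²/s²
r = GM/v² = (7.193 × 10^16) / (2.61325 × 10^9) = 2.75251 × 10^7 m ≈ 2.753 × 10^7 m

Final answer: 2.753 × 10^7 m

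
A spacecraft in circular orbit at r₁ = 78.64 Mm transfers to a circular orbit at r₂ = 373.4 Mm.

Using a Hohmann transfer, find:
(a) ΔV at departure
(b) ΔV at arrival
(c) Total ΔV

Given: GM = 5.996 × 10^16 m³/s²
r₁ = 78.64 Mm = 7.864 × 10^7 m
r₂ = 373.4 Mm = 3.734 × 10^8 m
GM = 5.996 × 10^16 m³/s²
Transfer ellipse: a_t = (r₁ + r₂)/2 = 2.2602 × 10^8 m
Circular speed at r₁: v₁ = √(GM/r₁) = 27612.7 m/s
Transfer speed at r₁ (periapsis): v₁ₜ = √(GM(2/r₁ − 1/a_t)) = 35491.4 m/s
(a) ΔV₁ = v₁ₜ − v₁ = 7878.66 m/s ≈ 7.879 km/s
Circular speed at r₂: v₂ = √(GM/r₂) = 12672 m/s
Transfer speed at r₂ (apoapsis): v₂ₜ = √(GM(2/r₂ − 1/a_t)) = 7474.67 m/s
(b) ΔV₂ = v₂ − v₂ₜ = 5197.29 m/s ≈ 5.197 km/s
(c) ΔV_total = ΔV₁ + ΔV₂ = 13075.9 m/s ≈ 13.08 km/s

Final answer:
(a) ΔV₁ = 7.879 km/s
(b) ΔV₂ = 5.197 km/s
(c) ΔV_total = 13.08 km/s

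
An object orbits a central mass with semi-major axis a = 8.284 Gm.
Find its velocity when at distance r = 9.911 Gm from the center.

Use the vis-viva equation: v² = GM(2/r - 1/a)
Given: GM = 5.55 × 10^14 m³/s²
a = 8.284 Gm = 8.284 × 10^9 m
r = 9.911 Gm = 9.911 × 10^9 m
GM = 5.55 × 10^14 m³/s²
2/r − 1/a = 2.01796 × 10^-10 − 1.20715 × 10^-10 = 8.10814 × 10^-11 m⁻¹
v² = GM (2/r − 1/a) = 45000.2 m²/s²
v = 212.132 m/s ≈ 212.1 m/s

Final answer: 212.1 m/s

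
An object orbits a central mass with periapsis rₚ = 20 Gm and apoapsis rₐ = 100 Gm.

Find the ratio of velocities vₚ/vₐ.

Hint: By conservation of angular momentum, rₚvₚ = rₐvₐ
rₚ = 20 Gm = 2 × 10^10 m
rₐ = 100 Gm = 1 × 10^11 m
rₚvₚ = rₐvₐ  ⇒  vₚ/vₐ = rₐ/rₚ
vₚ/vₐ = (1 × 10^11) / (2 × 10^10) = 5

Final answer: vₚ/vₐ = 5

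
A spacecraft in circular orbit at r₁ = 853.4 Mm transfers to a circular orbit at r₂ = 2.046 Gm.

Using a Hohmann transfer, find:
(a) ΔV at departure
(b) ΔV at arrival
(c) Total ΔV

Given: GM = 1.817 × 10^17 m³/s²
r₁ = 853.4 Mm = 8.534 × 10^8 m
r₂ = 2.046 Gm = 2.046 × 10^9 m
GM = 1.817 × 10^17 m³/s²
Transfer ellipse: a_t = (r₁ + r₂)/2 = 1.4497 × 10^9 m
Circular speed at r₁: v₁ = √(GM/r₁) = 14591.5 m/s
Transfer speed at r₁ (periapsis): v₁ₜ = √(GM(2/r₁ − 1/a_t)) = 17334.6 m/s
(a) ΔV₁ = v₁ₜ − v₁ = 2743.1 m/s ≈ 2.743 km/s
Circular speed at r₂: v₂ = √(GM/r₂) = 9423.77 m/s
Transfer speed at r₂ (apoapsis): v₂ₜ = √(GM(2/r₂ − 1/a_t)) = 7230.39 m/s
(b) ΔV₂ = v₂ − v₂ₜ = 2193.38 m/s ≈ 2.193 km/s
(c) ΔV_total = ΔV₁ + ΔV₂ = 4936.48 m/s ≈ 4.936 km/s

Final answer:
(a) ΔV₁ = 2.743 km/s
(b) ΔV₂ = 2.193 km/s
(c) ΔV_total = 4.936 km/s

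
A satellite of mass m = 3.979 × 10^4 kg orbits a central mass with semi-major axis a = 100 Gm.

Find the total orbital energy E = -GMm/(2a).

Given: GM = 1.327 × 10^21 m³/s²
a = 100 Gm = 1 × 10^11 m
GM = 1.327 × 10^21 m³/s²
2a = 2 × 10^11 m
GMm = 1.327 × 10^21 × 39790 = 5.28013 × 10^25 m³·kg/s²
E = −GMm/(2a) = -2.64007 × 10^14 J ≈ -264 TJ

Final answer: -264 TJ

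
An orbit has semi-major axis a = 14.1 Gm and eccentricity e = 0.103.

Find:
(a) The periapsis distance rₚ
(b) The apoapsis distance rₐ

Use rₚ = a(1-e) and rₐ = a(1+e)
a = 14.1 Gm = 1.41 × 10^10 m
e = 0.103:  1 − e = 0.897,  1 + e = 1.103
(a) rₚ = a(1 − e) = 1.41 × 10^10 m × 0.897 = 1.26477 × 10^10 m ≈ 12.65 Gm
(b) rₐ = a(1 + e) = 1.41 × 10^10 m × 1.103 = 1.55523 × 10^10 m ≈ 15.55 Gm

Final answer:
(a) rₚ = 12.65 Gm
(b) rₐ = 15.55 Gm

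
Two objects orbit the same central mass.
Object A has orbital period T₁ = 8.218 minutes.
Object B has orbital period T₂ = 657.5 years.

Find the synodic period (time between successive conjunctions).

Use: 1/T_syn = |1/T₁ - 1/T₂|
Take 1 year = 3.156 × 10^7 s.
T₁ = 8.218 minutes = 493.08 s
T₂ = 657.5 years = 2.07507 × 10^10 s
1/T₁ = 0.00202807 s⁻¹
1/T₂ = 4.81911 × 10^-11 s⁻¹
|1/T₁ − 1/T₂| = 0.00202807 s⁻¹
T_syn = 1 / |1/T₁ − 1/T₂| = 493.08 s ≈ 8.218 minutes

Final answer: T_syn = 8.218 minutes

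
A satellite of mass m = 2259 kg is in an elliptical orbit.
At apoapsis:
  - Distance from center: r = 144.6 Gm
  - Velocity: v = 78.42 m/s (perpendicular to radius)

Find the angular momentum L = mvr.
r = 144.6 Gm = 1.446 × 10^11 m
v = 78.42 m/s
vr = 78.42 × 1.446 × 10^11 = 1.13395 × 10^13 m²/s
L = m × vr = 2259 × 1.13395 × 10^13 = 2.5616 × 10^16 kg·m²/s ≈ 2.562 × 10^16 kg·m²/s

Final answer: L = 2.562 × 10^16 kg·m²/s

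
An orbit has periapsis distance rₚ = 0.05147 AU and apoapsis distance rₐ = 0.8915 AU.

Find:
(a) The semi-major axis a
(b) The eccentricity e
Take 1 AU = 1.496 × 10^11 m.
rₚ = 0.05147 AU = 7.69991 × 10^9 m
rₐ = 0.8915 AU = 1.33368 × 10^11 m
(a) a = (rₚ + rₐ)/2 = 7.05342 × 10^10 m ≈ 0.4715 AU
(b) e = (rₐ − rₚ)/(rₐ + rₚ) = (1.25668 × 10^11) / (1.41068 × 10^11) = 0.890834

Final answer:
(a) a = 0.4715 AU
(b) e = 0.8908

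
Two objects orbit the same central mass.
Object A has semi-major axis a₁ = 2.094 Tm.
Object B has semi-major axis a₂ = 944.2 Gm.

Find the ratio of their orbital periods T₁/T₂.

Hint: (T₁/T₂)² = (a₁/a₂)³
a₁ = 2.094 Tm = 2.094 × 10^12 m
a₂ = 944.2 Gm = 9.442 × 10^11 m
a₁/a₂ = 2.21775
T₁/T₂ = (a₁/a₂)^(3/2) = (2.21775)^1.5 = 3.3027

Final answer: T₁/T₂ = 3.303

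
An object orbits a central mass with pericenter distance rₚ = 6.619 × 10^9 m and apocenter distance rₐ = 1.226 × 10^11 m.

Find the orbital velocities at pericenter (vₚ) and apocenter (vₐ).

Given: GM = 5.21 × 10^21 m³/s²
rₚ = 6.619 × 10^9 m
rₐ = 1.226 × 10^11 m
GM = 5.21 × 10^21 m³/s²
a = (rₚ + rₐ)/2 = 6.46095 × 10^10 m
Vis-viva: v² = GM (2/r − 1/a)
vₚ² = 5.21 × 10^21 × (3.0216 × 10^-10 − 1.54776 × 10^-11) = 1.49362 × 10^12 m²/s²
vₚ = 1.22214 × 10^6 m/s ≈ 1222 km/s
vₐ² = 5.21 × 10^21 × (1.63132 × 10^-11 − 1.54776 × 10^-11) = 4.35355 × 10^9 m²/s²
vₐ = 65981.4 m/s ≈ 65.98 km/s

Final answer: vₚ = 1222 km/s, vₐ = 65.98 km/s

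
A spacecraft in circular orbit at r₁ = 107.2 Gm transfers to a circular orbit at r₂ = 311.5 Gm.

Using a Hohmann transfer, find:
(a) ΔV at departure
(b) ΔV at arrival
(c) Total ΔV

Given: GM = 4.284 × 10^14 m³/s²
r₁ = 107.2 Gm = 1.072 × 10^11 m
r₂ = 311.5 Gm = 3.115 × 10^11 m
GM = 4.284 × 10^14 m³/s²
Transfer ellipse: a_t = (r₁ + r₂)/2 = 2.0935 × 10^11 m
Circular speed at r₁: v₁ = √(GM/r₁) = 63.216 m/s
Transfer speed at r₁ (periapsis): v₁ₜ = √(GM(2/r₁ − 1/a_t)) = 77.1116 m/s
(a) ΔV₁ = v₁ₜ − v₁ = 13.8956 m/s ≈ 13.9 m/s
Circular speed at r₂: v₂ = √(GM/r₂) = 37.0848 m/s
Transfer speed at r₂ (apoapsis): v₂ₜ = √(GM(2/r₂ − 1/a_t)) = 26.5373 m/s
(b) ΔV₂ = v₂ − v₂ₜ = 10.5475 m/s ≈ 10.55 m/s
(c) ΔV_total = ΔV₁ + ΔV₂ = 24.4431 m/s ≈ 24.44 m/s

Final answer:
(a) ΔV₁ = 13.9 m/s
(b) ΔV₂ = 10.55 m/s
(c) ΔV_total = 24.44 m/s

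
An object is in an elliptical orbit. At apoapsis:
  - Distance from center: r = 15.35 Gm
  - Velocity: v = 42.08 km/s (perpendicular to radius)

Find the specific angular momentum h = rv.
r = 15.35 Gm = 1.535 × 10^10 m
v = 42.08 km/s = 42080 m/s
h = rv = 1.535 × 10^10 × 42080 = 6.45928 × 10^14 m²/s ≈ 6.459 × 10^14 m²/s

Final answer: h = 6.459 × 10^14 m²/s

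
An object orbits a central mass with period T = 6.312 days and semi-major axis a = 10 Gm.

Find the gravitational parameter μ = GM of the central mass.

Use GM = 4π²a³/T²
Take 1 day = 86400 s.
T = 6.312 days = 545357 s
a = 10 Gm = 1 × 10^10 m
a³ = 1 × 10^30 m³
T² = 2.97414 × 10^11 s²
GM = 4π² × (1 × 10^30) / (2.97414 × 10^11) = 1.32739 × 10^20 m³/s²
GM ≈ 1.327 × 10^20 m³/s²

Final answer: GM = 1.327 × 10^20 m³/s²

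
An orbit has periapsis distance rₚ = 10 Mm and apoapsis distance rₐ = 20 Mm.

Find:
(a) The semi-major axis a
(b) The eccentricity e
rₚ = 10 Mm = 1 × 10^7 m
rₐ = 20 Mm = 2 × 10^7 m
(a) a = (rₚ + rₐ)/2 = 1.5 × 10^7 m ≈ 15 Mm
(b) e = (rₐ − rₚ)/(rₐ + rₚ) = (1 × 10^7) / (3 × 10^7) = 0.333333

Final answer:
(a) a = 15 Mm
(b) e = 0.3333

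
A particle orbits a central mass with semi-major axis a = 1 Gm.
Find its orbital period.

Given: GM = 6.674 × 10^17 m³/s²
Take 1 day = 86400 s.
a = 1 Gm = 1 × 10^9 m
GM = 6.674 × 10^17 m³/s²
a³ = 1 × 10^27 m³
T = 2π √(a³/GM) = 2π √((1 × 10^27) / (6.674 × 10^17)) = 2π × 38708.5 s
T = 243213 s ≈ 2.815 days

Final answer: 2.815 days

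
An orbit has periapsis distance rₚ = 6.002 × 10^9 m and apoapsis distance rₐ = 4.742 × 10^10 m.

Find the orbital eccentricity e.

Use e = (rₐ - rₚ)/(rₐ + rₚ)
rₚ = 6.002 × 10^9 m
rₐ = 4.742 × 10^10 m
rₐ − rₚ = 4.1418 × 10^10 m
rₐ + rₚ = 5.3422 × 10^10 m
e = (rₐ − rₚ)/(rₐ + rₚ) = 0.775299

Final answer: e = 0.7753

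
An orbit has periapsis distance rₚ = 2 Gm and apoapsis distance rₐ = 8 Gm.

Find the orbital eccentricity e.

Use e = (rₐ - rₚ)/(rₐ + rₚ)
rₚ = 2 Gm = 2 × 10^9 m
rₐ = 8 Gm = 8 × 10^9 m
rₐ − rₚ = 6 × 10^9 m
rₐ + rₚ = 1 × 10^10 m
e = (rₐ − rₚ)/(rₐ + rₚ) = 0.6

Final answer: e = 0.6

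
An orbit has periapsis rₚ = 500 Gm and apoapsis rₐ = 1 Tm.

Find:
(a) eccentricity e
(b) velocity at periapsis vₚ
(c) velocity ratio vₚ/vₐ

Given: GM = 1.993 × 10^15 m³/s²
rₚ = 500 Gm = 5 × 10^11 m
rₐ = 1 Tm = 1 × 10^12 m
GM = 1.993 × 10^15 m³/s²
a = (rₚ + rₐ)/2 = 7.5 × 10^11 m
e = (rₐ − rₚ)/(rₐ + rₚ) = (5 × 10^11) / (1.5 × 10^12) = 0.333333
(a) e = 0.333333 ≈ 0.3333
(b) vₚ² = GM (2/rₚ − 1/a) = 1.993 × 10^15 × (4 × 10^-12 − 1.33333 × 10^-12) = 5314.67 m²/s²;  vₚ = 72.9018 m/s ≈ 72.9 m/s
(c) vₚ/vₐ = rₐ/rₚ (angular momentum) = (1 × 10^12) / (5 × 10^11) = 2 ≈ 2

Final answer:
(a) eccentricity e = 0.3333
(b) velocity at periapsis vₚ = 72.9 m/s
(c) velocity ratio vₚ/vₐ = 2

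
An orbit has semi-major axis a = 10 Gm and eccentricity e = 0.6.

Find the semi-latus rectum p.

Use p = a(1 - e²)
a = 10 Gm = 1 × 10^10 m
e = 0.6,  e² = 0.36,  1 − e² = 0.64
p = a(1 − e²) = 1 × 10^10 m × 0.64 = 6.4 × 10^9 m ≈ 6.4 Gm

Final answer: p = 6.4 Gm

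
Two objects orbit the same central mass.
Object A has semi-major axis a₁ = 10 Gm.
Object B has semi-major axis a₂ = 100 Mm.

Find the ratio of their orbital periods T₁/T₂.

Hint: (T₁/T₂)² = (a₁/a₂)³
a₁ = 10 Gm = 1 × 10^10 m
a₂ = 100 Mm = 1 × 10^8 m
a₁/a₂ = 100
T₁/T₂ = (a₁/a₂)^(3/2) = (100)^1.5 = 1000

Final answer: T₁/T₂ = 1000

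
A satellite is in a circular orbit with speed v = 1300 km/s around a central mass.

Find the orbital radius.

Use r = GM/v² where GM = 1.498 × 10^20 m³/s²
v = 1300 km/s = 1.3 × 10^6 m/s
GM = 1.498 × 10^20 m³/s²
v² = 1.69 × 10^12 m²/s²
r = GM/v² = (1.498 × 10^20) / (1.69 × 10^12) = 8.86391 × 10^7 m ≈ 8.864 × 10^7 m

Final answer: 8.864 × 10^7 m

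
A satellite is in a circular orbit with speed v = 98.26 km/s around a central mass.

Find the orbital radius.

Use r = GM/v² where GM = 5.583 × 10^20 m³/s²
v = 98.26 km/s = 98260 m/s
GM = 5.583 × 10^20 m³/s²
v² = 9.65503 × 10^9 m²/s²
r = GM/v² = (5.583 × 10^20) / (9.65503 × 10^9) = 5.78248 × 10^10 m ≈ 57.82 Gm

Final answer: 57.82 Gm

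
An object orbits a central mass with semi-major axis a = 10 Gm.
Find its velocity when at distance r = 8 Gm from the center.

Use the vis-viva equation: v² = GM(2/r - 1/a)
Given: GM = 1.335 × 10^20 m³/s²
a = 10 Gm = 1 × 10^10 m
r = 8 Gm = 8 × 10^9 m
GM = 1.335 × 10^20 m³/s²
2/r − 1/a = 2.5 × 10^-10 − 1 × 10^-10 = 1.5 × 10^-10 m⁻¹
v² = GM (2/r − 1/a) = 2.0025 × 10^10 m²/s²
v = 141510 m/s ≈ 141.5 km/s

Final answer: 141.5 km/s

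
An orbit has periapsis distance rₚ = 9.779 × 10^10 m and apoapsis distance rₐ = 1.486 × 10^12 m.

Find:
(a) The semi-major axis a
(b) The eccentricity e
rₚ = 9.779 × 10^10 m
rₐ = 1.486 × 10^12 m
(a) a = (rₚ + rₐ)/2 = 7.91895 × 10^11 m ≈ 7.919 × 10^11 m
(b) e = (rₐ − rₚ)/(rₐ + rₚ) = (1.38821 × 10^12) / (1.58379 × 10^12) = 0.876511

Final answer:
(a) a = 7.919 × 10^11 m
(b) e = 0.8765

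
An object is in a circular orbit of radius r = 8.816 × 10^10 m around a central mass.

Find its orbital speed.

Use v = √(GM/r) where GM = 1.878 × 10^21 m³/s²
r = 8.816 × 10^10 m
GM = 1.878 × 10^21 m³/s²
GM/r = (1.878 × 10^21) / (8.816 × 10^10) = 2.13022 × 10^10 m²/s²
v = √(GM/r) = 145953 m/s ≈ 146 km/s

Final answer: 146 km/s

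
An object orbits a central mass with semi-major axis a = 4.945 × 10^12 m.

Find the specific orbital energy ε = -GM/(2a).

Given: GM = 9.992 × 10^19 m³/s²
a = 4.945 × 10^12 m
GM = 9.992 × 10^19 m³/s²
2a = 9.89 × 10^12 m
ε = −GM/(2a) = -1.01031 × 10^7 J/kg ≈ -10.1 MJ/kg

Final answer: -10.1 MJ/kg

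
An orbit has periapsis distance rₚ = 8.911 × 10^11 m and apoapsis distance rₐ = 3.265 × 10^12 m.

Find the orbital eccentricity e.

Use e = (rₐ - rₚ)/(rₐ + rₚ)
rₚ = 8.911 × 10^11 m
rₐ = 3.265 × 10^12 m
rₐ − rₚ = 2.3739 × 10^12 m
rₐ + rₚ = 4.1561 × 10^12 m
e = (rₐ − rₚ)/(rₐ + rₚ) = 0.571185

Final answer: e = 0.5712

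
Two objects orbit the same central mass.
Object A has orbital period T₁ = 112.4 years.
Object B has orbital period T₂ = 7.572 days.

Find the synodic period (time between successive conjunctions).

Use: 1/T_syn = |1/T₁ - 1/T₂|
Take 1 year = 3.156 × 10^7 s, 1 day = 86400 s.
T₁ = 112.4 years = 3.54734 × 10^9 s
T₂ = 7.572 days = 654221 s
1/T₁ = 2.81901 × 10^-10 s⁻¹
1/T₂ = 1.52854 × 10^-6 s⁻¹
|1/T₁ − 1/T₂| = 1.52825 × 10^-6 s⁻¹
T_syn = 1 / |1/T₁ − 1/T₂| = 654341 s ≈ 7.573 days

Final answer: T_syn = 7.573 days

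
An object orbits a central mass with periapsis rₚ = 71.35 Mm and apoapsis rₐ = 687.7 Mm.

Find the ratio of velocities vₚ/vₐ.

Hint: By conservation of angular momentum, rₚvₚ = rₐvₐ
rₚ = 71.35 Mm = 7.135 × 10^7 m
rₐ = 687.7 Mm = 6.877 × 10^8 m
rₚvₚ = rₐvₐ  ⇒  vₚ/vₐ = rₐ/rₚ
vₚ/vₐ = (6.877 × 10^8) / (7.135 × 10^7) = 9.6384

Final answer: vₚ/vₐ = 9.638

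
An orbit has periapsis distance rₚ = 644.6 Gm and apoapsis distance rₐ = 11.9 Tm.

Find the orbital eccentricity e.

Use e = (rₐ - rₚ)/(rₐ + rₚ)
rₚ = 644.6 Gm = 6.446 × 10^11 m
rₐ = 11.9 Tm = 1.19 × 10^13 m
rₐ − rₚ = 1.12554 × 10^13 m
rₐ + rₚ = 1.25446 × 10^13 m
e = (rₐ − rₚ)/(rₐ + rₚ) = 0.897231

Final answer: e = 0.8972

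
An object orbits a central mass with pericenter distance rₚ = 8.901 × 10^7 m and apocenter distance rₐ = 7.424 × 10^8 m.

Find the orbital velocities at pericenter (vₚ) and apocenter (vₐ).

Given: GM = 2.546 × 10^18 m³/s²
rₚ = 8.901 × 10^7 m
rₐ = 7.424 × 10^8 m
GM = 2.546 × 10^18 m³/s²
a = (rₚ + rₐ)/2 = 4.15705 × 10^8 m
Vis-viva: v² = GM (2/r − 1/a)
vₚ² = 2.546 × 10^18 × (2.24694 × 10^-8 − 2.40555 × 10^-9) = 5.10825 × 10^10 m²/s²
vₚ = 226014 m/s ≈ 226 km/s
vₐ² = 2.546 × 10^18 × (2.69397 × 10^-9 − 2.40555 × 10^-9) = 7.34301 × 10^8 m²/s²
vₐ = 27098 m/s ≈ 27.1 km/s

Final answer: vₚ = 226 km/s, vₐ = 27.1 km/s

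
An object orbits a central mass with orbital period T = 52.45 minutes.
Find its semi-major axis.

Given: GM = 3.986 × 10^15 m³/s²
T = 52.45 minutes = 3147 s
GM = 3.986 × 10^15 m³/s²
Kepler's third law: a³ = GM T² / (4π²)
T² = 9.90361 × 10^6 s²
a³ = (3.986 × 10^15) × (9.90361 × 10^6) / (4π²) = 9.99933 × 10^20 m³
a = (a³)^(1/3) = 9.99978 × 10^6 m ≈ 10 Mm

Final answer: 10 Mm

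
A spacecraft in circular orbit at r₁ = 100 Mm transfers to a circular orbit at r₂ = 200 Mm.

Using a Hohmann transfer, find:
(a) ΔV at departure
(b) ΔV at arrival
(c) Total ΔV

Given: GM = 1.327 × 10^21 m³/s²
r₁ = 100 Mm = 1 × 10^8 m
r₂ = 200 Mm = 2 × 10^8 m
GM = 1.327 × 10^21 m³/s²
Transfer ellipse: a_t = (r₁ + r₂)/2 = 1.5 × 10^8 m
Circular speed at r₁: v₁ = √(GM/r₁) = 3.6428 × 10^6 m/s
Transfer speed at r₁ (periapsis): v₁ₜ = √(GM(2/r₁ − 1/a_t)) = 4.20634 × 10^6 m/s
(a) ΔV₁ = v₁ₜ − v₁ = 563543 m/s ≈ 563.5 km/s
Circular speed at r₂: v₂ = √(GM/r₂) = 2.57585 × 10^6 m/s
Transfer speed at r₂ (apoapsis): v₂ₜ = √(GM(2/r₂ − 1/a_t)) = 2.10317 × 10^6 m/s
(b) ΔV₂ = v₂ − v₂ₜ = 472677 m/s ≈ 472.7 km/s
(c) ΔV_total = ΔV₁ + ΔV₂ = 1.03622 × 10^6 m/s ≈ 1036 km/s

Final answer:
(a) ΔV₁ = 563.5 km/s
(b) ΔV₂ = 472.7 km/s
(c) ΔV_total = 1036 km/s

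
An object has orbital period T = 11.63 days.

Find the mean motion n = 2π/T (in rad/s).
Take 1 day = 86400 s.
T = 11.63 days = 1.00483 × 10^6 s
n = 2π / (1.00483 × 10^6 s) = 6.25297 × 10^-6 rad/s ≈ 6.253 × 10^-6 rad/s

Final answer: n = 6.253 × 10^-6 rad/s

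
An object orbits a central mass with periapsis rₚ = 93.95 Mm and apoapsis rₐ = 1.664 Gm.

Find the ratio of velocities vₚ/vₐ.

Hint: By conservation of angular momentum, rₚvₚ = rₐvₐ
rₚ = 93.95 Mm = 9.395 × 10^7 m
rₐ = 1.664 Gm = 1.664 × 10^9 m
rₚvₚ = rₐvₐ  ⇒  vₚ/vₐ = rₐ/rₚ
vₚ/vₐ = (1.664 × 10^9) / (9.395 × 10^7) = 17.7115

Final answer: vₚ/vₐ = 17.71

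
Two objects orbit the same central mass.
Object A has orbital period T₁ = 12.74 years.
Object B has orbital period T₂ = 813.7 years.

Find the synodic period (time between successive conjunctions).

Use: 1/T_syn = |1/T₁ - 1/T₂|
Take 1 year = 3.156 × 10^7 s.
T₁ = 12.74 years = 4.02074 × 10^8 s
T₂ = 813.7 years = 2.56804 × 10^10 s
1/T₁ = 2.4871 × 10^-9 s⁻¹
1/T₂ = 3.89402 × 10^-11 s⁻¹
|1/T₁ − 1/T₂| = 2.44816 × 10^-9 s⁻¹
T_syn = 1 / |1/T₁ − 1/T₂| = 4.0847 × 10^8 s ≈ 12.94 years

Final answer: T_syn = 12.94 years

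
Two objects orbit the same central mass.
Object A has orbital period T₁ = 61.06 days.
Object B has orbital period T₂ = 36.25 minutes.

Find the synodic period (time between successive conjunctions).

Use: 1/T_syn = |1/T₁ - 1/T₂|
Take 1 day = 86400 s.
T₁ = 61.06 days = 5.27558 × 10^6 s
T₂ = 36.25 minutes = 2175 s
1/T₁ = 1.89552 × 10^-7 s⁻¹
1/T₂ = 0.00045977 s⁻¹
|1/T₁ − 1/T₂| = 0.000459581 s⁻¹
T_syn = 1 / |1/T₁ − 1/T₂| = 2175.9 s ≈ 36.26 minutes

Final answer: T_syn = 36.26 minutes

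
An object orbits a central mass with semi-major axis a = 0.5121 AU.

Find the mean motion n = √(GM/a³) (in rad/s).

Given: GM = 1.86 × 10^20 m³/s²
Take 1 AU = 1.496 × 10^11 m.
a = 0.5121 AU = 7.66102 × 10^10 m
GM = 1.86 × 10^20 m³/s²
a³ = 4.49634 × 10^32 m³
GM/a³ = (1.86 × 10^20) / (4.49634 × 10^32) = 4.1367 × 10^-13 s⁻²
n = √(GM/a³) = 6.43172 × 10^-7 rad/s ≈ 6.432 × 10^-7 rad/s

Final answer: n = 6.432 × 10^-7 rad/s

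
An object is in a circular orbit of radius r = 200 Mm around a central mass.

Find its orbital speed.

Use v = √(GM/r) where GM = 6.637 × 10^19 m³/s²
r = 200 Mm = 2 × 10^8 m
GM = 6.637 × 10^19 m³/s²
GM/r = (6.637 × 10^19) / (2 × 10^8) = 3.3185 × 10^11 m²/s²
v = √(GM/r) = 576064 m/s ≈ 576.1 km/s

Final answer: 576.1 km/s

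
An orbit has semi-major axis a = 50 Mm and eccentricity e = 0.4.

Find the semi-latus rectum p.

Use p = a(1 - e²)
a = 50 Mm = 5 × 10^7 m
e = 0.4,  e² = 0.16,  1 − e² = 0.84
p = a(1 − e²) = 5 × 10^7 m × 0.84 = 4.2 × 10^7 m ≈ 42 Mm

Final answer: p = 42 Mm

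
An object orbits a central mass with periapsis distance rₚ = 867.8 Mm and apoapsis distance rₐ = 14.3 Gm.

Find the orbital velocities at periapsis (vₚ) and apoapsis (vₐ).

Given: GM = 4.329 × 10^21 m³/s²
rₚ = 867.8 Mm = 8.678 × 10^8 m
rₐ = 14.3 Gm = 1.43 × 10^10 m
GM = 4.329 × 10^21 m³/s²
a = (rₚ + rₐ)/2 = 7.5839 × 10^9 m
Vis-viva: v² = GM (2/r − 1/a)
vₚ² = 4.329 × 10^21 × (2.30468 × 10^-9 − 1.31858 × 10^-10) = 9.40614 × 10^12 m²/s²
vₚ = 3.06694 × 10^6 m/s ≈ 3067 km/s
vₐ² = 4.329 × 10^21 × (1.3986 × 10^-10 − 1.31858 × 10^-10) = 3.46401 × 10^10 m²/s²
vₐ = 186118 m/s ≈ 186.1 km/s

Final answer: vₚ = 3067 km/s, vₐ = 186.1 km/s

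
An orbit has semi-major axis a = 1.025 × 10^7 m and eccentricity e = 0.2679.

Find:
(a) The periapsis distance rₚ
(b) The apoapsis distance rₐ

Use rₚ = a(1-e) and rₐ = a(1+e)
a = 1.025 × 10^7 m
e = 0.2679:  1 − e = 0.7321,  1 + e = 1.2679
(a) rₚ = a(1 − e) = 1.025 × 10^7 m × 0.7321 = 7.50402 × 10^6 m ≈ 7.504 × 10^6 m
(b) rₐ = a(1 + e) = 1.025 × 10^7 m × 1.2679 = 1.2996 × 10^7 m ≈ 1.3 × 10^7 m

Final answer:
(a) rₚ = 7.504 × 10^6 m
(b) rₐ = 1.3 × 10^7 m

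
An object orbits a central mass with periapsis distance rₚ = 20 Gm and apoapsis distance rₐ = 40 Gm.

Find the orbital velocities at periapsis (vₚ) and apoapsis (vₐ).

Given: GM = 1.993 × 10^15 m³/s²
rₚ = 20 Gm = 2 × 10^10 m
rₐ = 40 Gm = 4 × 10^10 m
GM = 1.993 × 10^15 m³/s²
a = (rₚ + rₐ)/2 = 3 × 10^10 m
Vis-viva: v² = GM (2/r − 1/a)
vₚ² = 1.993 × 10^15 × (1 × 10^-10 − 3.33333 × 10^-11) = 132867 m²/s²
vₚ = 364.509 m/s ≈ 364.5 m/s
vₐ² = 1.993 × 10^15 × (5 × 10^-11 − 3.33333 × 10^-11) = 33216.7 m²/s²
vₐ = 182.254 m/s ≈ 182.3 m/s

Final answer: vₚ = 364.5 m/s, vₐ = 182.3 m/s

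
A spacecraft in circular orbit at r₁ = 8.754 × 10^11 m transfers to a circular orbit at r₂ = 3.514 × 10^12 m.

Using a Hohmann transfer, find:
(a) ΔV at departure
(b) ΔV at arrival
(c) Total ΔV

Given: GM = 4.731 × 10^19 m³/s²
r₁ = 8.754 × 10^11 m
r₂ = 3.514 × 10^12 m
GM = 4.731 × 10^19 m³/s²
Transfer ellipse: a_t = (r₁ + r₂)/2 = 2.1947 × 10^12 m
Circular speed at r₁: v₁ = √(GM/r₁) = 7351.45 m/s
Transfer speed at r₁ (periapsis): v₁ₜ = √(GM(2/r₁ − 1/a_t)) = 9302.22 m/s
(a) ΔV₁ = v₁ₜ − v₁ = 1950.76 m/s ≈ 1.951 km/s
Circular speed at r₂: v₂ = √(GM/r₂) = 3669.24 m/s
Transfer speed at r₂ (apoapsis): v₂ₜ = √(GM(2/r₂ − 1/a_t)) = 2317.35 m/s
(b) ΔV₂ = v₂ − v₂ₜ = 1351.89 m/s ≈ 1.352 km/s
(c) ΔV_total = ΔV₁ + ΔV₂ = 3302.65 m/s ≈ 3.303 km/s

Final answer:
(a) ΔV₁ = 1.951 km/s
(b) ΔV₂ = 1.352 km/s
(c) ΔV_total = 3.303 km/s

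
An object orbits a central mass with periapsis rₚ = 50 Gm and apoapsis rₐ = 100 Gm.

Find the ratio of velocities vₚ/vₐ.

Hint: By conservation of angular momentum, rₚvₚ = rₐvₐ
rₚ = 50 Gm = 5 × 10^10 m
rₐ = 100 Gm = 1 × 10^11 m
rₚvₚ = rₐvₐ  ⇒  vₚ/vₐ = rₐ/rₚ
vₚ/vₐ = (1 × 10^11) / (5 × 10^10) = 2

Final answer: vₚ/vₐ = 2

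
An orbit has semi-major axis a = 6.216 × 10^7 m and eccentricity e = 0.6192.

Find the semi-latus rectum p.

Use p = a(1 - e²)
a = 6.216 × 10^7 m
e = 0.6192,  e² = 0.383409,  1 − e² = 0.616591
p = a(1 − e²) = 6.216 × 10^7 m × 0.616591 = 3.83273 × 10^7 m ≈ 3.833 × 10^7 m

Final answer: p = 3.833 × 10^7 m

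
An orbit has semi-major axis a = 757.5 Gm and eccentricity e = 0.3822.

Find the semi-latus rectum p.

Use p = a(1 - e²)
a = 757.5 Gm = 7.575 × 10^11 m
e = 0.3822,  e² = 0.146077,  1 − e² = 0.853923
p = a(1 − e²) = 7.575 × 10^11 m × 0.853923 = 6.46847 × 10^11 m ≈ 646.8 Gm

Final answer: p = 646.8 Gm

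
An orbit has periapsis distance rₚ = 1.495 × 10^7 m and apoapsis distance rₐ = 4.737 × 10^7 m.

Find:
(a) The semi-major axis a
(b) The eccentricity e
rₚ = 1.495 × 10^7 m
rₐ = 4.737 × 10^7 m
(a) a = (rₚ + rₐ)/2 = 3.116 × 10^7 m ≈ 3.116 × 10^7 m
(b) e = (rₐ − rₚ)/(rₐ + rₚ) = (3.242 × 10^7) / (6.232 × 10^7) = 0.520218

Final answer:
(a) a = 3.116 × 10^7 m
(b) e = 0.5202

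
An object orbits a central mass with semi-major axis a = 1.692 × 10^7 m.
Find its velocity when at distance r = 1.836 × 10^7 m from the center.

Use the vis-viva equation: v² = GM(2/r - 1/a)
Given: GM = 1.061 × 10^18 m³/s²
a = 1.692 × 10^7 m
r = 1.836 × 10^7 m
GM = 1.061 × 10^18 m³/s²
2/r − 1/a = 1.08932 × 10^-7 − 5.91017 × 10^-8 = 4.98308 × 10^-8 m⁻¹
v² = GM (2/r − 1/a) = 5.28705 × 10^10 m²/s²
v = 229936 m/s ≈ 229.9 km/s

Final answer: 229.9 km/s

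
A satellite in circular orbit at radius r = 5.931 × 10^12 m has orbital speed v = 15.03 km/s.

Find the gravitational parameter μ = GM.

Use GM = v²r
r = 5.931 × 10^12 m
v = 15.03 km/s = 15030 m/s
v² = 2.25901 × 10^8 m²/s²
GM = v²r = 2.25901 × 10^8 × 5.931 × 10^12 = 1.33982 × 10^21 m³/s²
GM ≈ 1.34 × 10^21 m³/s²

Final answer: GM = 1.34 × 10^21 m³/s²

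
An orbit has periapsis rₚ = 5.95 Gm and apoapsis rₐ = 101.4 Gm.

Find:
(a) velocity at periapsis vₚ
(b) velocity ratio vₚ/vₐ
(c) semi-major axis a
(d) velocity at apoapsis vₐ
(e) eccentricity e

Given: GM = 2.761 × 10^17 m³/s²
rₚ = 5.95 Gm = 5.95 × 10^9 m
rₐ = 101.4 Gm = 1.014 × 10^11 m
GM = 2.761 × 10^17 m³/s²
a = (rₚ + rₐ)/2 = 5.3675 × 10^10 m
e = (rₐ − rₚ)/(rₐ + rₚ) = (9.545 × 10^10) / (1.0735 × 10^11) = 0.889148
(a) vₚ² = GM (2/rₚ − 1/a) = 2.761 × 10^17 × (3.36134 × 10^-10 − 1.86306 × 10^-11) = 8.76628 × 10^7 m²/s²;  vₚ = 9362.84 m/s ≈ 9.363 km/s
(b) vₚ/vₐ = rₐ/rₚ (angular momentum) = (1.014 × 10^11) / (5.95 × 10^9) = 17.042 ≈ 17.04
(c) a = 5.3675 × 10^10 m ≈ 53.67 Gm
(d) vₐ² = GM (2/rₐ − 1/a) = 2.761 × 10^17 × (1.97239 × 10^-11 − 1.86306 × 10^-11) = 301838 m²/s²;  vₐ = 549.398 m/s ≈ 549.4 m/s
(e) e = 0.889148 ≈ 0.8891

Final answer:
(a) velocity at periapsis vₚ = 9.363 km/s
(b) velocity ratio vₚ/vₐ = 17.04
(c) semi-major axis a = 53.67 Gm
(d) velocity at apoapsis vₐ = 549.4 m/s
(e) eccentricity e = 0.8891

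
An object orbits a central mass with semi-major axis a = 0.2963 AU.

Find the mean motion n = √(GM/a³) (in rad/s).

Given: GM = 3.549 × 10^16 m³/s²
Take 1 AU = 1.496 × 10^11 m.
a = 0.2963 AU = 4.43265 × 10^10 m
GM = 3.549 × 10^16 m³/s²
a³ = 8.70943 × 10^31 m³
GM/a³ = (3.549 × 10^16) / (8.70943 × 10^31) = 4.07489 × 10^-16 s⁻²
n = √(GM/a³) = 2.01864 × 10^-8 rad/s ≈ 2.019 × 10^-8 rad/s

Final answer: n = 2.019 × 10^-8 rad/s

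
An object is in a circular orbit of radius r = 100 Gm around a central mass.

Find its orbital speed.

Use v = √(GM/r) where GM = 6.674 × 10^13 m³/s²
r = 100 Gm = 1 × 10^11 m
GM = 6.674 × 10^13 m³/s²
GM/r = (6.674 × 10^13) / (1 × 10^11) = 667.4 m²/s²
v = √(GM/r) = 25.8341 m/s ≈ 25.83 m/s

Final answer: 25.83 m/s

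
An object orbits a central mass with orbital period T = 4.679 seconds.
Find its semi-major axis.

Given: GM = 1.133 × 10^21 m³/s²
T = 4.679 seconds
GM = 1.133 × 10^21 m³/s²
Kepler's third law: a³ = GM T² / (4π²)
T² = 21.893 s²
a³ = (1.133 × 10^21) × 21.893 / (4π²) = 6.28313 × 10^20 m³
a = (a³)^(1/3) = 8.56496 × 10^6 m ≈ 8.565 Mm

Final answer: 8.565 Mm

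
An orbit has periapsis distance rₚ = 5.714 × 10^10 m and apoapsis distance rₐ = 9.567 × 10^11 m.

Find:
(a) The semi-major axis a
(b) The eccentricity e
rₚ = 5.714 × 10^10 m
rₐ = 9.567 × 10^11 m
(a) a = (rₚ + rₐ)/2 = 5.0692 × 10^11 m ≈ 5.069 × 10^11 m
(b) e = (rₐ − rₚ)/(rₐ + rₚ) = (8.9956 × 10^11) / (1.01384 × 10^12) = 0.88728

Final answer:
(a) a = 5.069 × 10^11 m
(b) e = 0.8873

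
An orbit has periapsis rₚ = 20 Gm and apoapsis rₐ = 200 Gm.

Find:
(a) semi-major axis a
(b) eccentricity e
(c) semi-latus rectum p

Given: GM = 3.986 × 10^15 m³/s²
rₚ = 20 Gm = 2 × 10^10 m
rₐ = 200 Gm = 2 × 10^11 m
GM = 3.986 × 10^15 m³/s²
a = (rₚ + rₐ)/2 = 1.1 × 10^11 m
e = (rₐ − rₚ)/(rₐ + rₚ) = (1.8 × 10^11) / (2.2 × 10^11) = 0.818182
(a) a = 1.1 × 10^11 m ≈ 110 Gm
(b) e = 0.818182 ≈ 0.8182
(c) 1 − e² = 0.330579;  p = a(1 − e²) = 1.1 × 10^11 × 0.330579 = 3.63636 × 10^10 m ≈ 36.36 Gm

Final answer:
(a) semi-major axis a = 110 Gm
(b) eccentricity e = 0.8182
(c) semi-latus rectum p = 36.36 Gm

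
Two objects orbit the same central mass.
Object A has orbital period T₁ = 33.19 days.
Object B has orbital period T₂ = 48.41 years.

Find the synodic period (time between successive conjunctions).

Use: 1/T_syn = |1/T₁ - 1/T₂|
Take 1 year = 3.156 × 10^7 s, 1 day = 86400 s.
T₁ = 33.19 days = 2.86762 × 10^6 s
T₂ = 48.41 years = 1.52782 × 10^9 s
1/T₁ = 3.48722 × 10^-7 s⁻¹
1/T₂ = 6.54528 × 10^-10 s⁻¹
|1/T₁ − 1/T₂| = 3.48067 × 10^-7 s⁻¹
T_syn = 1 / |1/T₁ − 1/T₂| = 2.87301 × 10^6 s ≈ 33.25 days

Final answer: T_syn = 33.25 days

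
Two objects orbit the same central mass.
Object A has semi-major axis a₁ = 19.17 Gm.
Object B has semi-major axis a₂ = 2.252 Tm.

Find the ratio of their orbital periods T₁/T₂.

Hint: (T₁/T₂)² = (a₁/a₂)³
a₁ = 19.17 Gm = 1.917 × 10^10 m
a₂ = 2.252 Tm = 2.252 × 10^12 m
a₁/a₂ = 0.00851243
T₁/T₂ = (a₁/a₂)^(3/2) = (0.00851243)^1.5 = 0.000785381

Final answer: T₁/T₂ = 0.0007854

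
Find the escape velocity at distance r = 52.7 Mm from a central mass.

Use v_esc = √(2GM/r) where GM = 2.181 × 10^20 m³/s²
r = 52.7 Mm = 5.27 × 10^7 m
GM = 2.181 × 10^20 m³/s²
2GM/r = 2 × (2.181 × 10^20) / (5.27 × 10^7) = 8.27704 × 10^12 m²/s²
v_esc = √(2GM/r) = 2.87698 × 10^6 m/s ≈ 2877 km/s

Final answer: 2877 km/s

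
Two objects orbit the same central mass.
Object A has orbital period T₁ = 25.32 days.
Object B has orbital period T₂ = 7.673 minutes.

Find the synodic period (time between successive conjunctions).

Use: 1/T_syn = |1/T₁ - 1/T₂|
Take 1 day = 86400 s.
T₁ = 25.32 days = 2.18765 × 10^6 s
T₂ = 7.673 minutes = 460.38 s
1/T₁ = 4.57112 × 10^-7 s⁻¹
1/T₂ = 0.00217212 s⁻¹
|1/T₁ − 1/T₂| = 0.00217166 s⁻¹
T_syn = 1 / |1/T₁ − 1/T₂| = 460.477 s ≈ 7.675 minutes

Final answer: T_syn = 7.675 minutes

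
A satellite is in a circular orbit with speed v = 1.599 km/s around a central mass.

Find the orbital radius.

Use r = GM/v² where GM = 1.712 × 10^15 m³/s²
v = 1.599 km/s = 1599 m/s
GM = 1.712 × 10^15 m³/s²
v² = 2.5568 × 10^6 m²/s²
r = GM/v² = (1.712 × 10^15) / (2.5568 × 10^6) = 6.69587 × 10^8 m ≈ 6.696 × 10^8 m

Final answer: 6.696 × 10^8 m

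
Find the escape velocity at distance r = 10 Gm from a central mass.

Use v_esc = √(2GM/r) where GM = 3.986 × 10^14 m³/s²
r = 10 Gm = 1 × 10^10 m
GM = 3.986 × 10^14 m³/s²
2GM/r = 2 × (3.986 × 10^14) / (1 × 10^10) = 79720 m²/s²
v_esc = √(2GM/r) = 282.347 m/s ≈ 282.3 m/s

Final answer: 282.3 m/s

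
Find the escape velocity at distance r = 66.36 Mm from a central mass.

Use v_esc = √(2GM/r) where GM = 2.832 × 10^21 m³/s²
r = 66.36 Mm = 6.636 × 10^7 m
GM = 2.832 × 10^21 m³/s²
2GM/r = 2 × (2.832 × 10^21) / (6.636 × 10^7) = 8.53526 × 10^13 m²/s²
v_esc = √(2GM/r) = 9.23865 × 10^6 m/s ≈ 9239 km/s

Final answer: 9239 km/s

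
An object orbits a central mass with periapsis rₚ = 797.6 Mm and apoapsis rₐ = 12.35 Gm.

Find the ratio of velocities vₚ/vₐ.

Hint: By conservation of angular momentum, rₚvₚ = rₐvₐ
rₚ = 797.6 Mm = 7.976 × 10^8 m
rₐ = 12.35 Gm = 1.235 × 10^10 m
rₚvₚ = rₐvₐ  ⇒  vₚ/vₐ = rₐ/rₚ
vₚ/vₐ = (1.235 × 10^10) / (7.976 × 10^8) = 15.484

Final answer: vₚ/vₐ = 15.48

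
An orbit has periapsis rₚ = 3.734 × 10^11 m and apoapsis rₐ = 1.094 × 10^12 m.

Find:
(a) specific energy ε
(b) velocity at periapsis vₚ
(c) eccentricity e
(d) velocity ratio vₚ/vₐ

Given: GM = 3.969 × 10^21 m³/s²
rₚ = 3.734 × 10^11 m
rₐ = 1.094 × 10^12 m
GM = 3.969 × 10^21 m³/s²
a = (rₚ + rₐ)/2 = 7.337 × 10^11 m
e = (rₐ − rₚ)/(rₐ + rₚ) = (7.206 × 10^11) / (1.4674 × 10^12) = 0.491073
(a) 2a = 1.4674 × 10^12 m;  ε = −GM/(2a) = -2.70478 × 10^9 J/kg ≈ -2.705 GJ/kg
(b) vₚ² = GM (2/rₚ − 1/a) = 3.969 × 10^21 × (5.35619 × 10^-12 − 1.36295 × 10^-12) = 1.58491 × 10^10 m²/s²;  vₚ = 125893 m/s ≈ 125.9 km/s
(c) e = 0.491073 ≈ 0.4911
(d) vₚ/vₐ = rₐ/rₚ (angular momentum) = (1.094 × 10^12) / (3.734 × 10^11) = 2.92983 ≈ 2.93

Final answer:
(a) specific energy ε = -2.705 GJ/kg
(b) velocity at periapsis vₚ = 125.9 km/s
(c) eccentricity e = 0.4911
(d) velocity ratio vₚ/vₐ = 2.93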